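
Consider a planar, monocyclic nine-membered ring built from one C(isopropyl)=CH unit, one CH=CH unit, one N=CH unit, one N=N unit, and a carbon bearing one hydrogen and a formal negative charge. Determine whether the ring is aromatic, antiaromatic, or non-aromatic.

Aromatic

Every ring atom contributes a p orbital perpendicular to the ring (every atom in a ring double bond is sp² and brings one electron to the p orbital; each sp² =N– keeps its lone pair in-plane and puts one electron into the π system; the carbanion's lone pair occupies the p orbital), so the π system is cyclic and fully conjugated.
Adding the contributions, 4 × 2 = 8 from the double-bond units + 2 from the CH(-) atom = 10.
10 = 4(2) + 2, which satisfies Hückel's 4n+2 rule.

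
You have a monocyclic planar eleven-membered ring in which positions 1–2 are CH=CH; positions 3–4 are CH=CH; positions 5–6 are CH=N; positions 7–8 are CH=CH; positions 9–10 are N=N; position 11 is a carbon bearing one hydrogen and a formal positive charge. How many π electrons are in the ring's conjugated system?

Check conjugation: every atom in a ring double bond is sp² and brings one electron to the p orbital; each sp² =N– keeps its lone pair in-plane and puts one electron into the π system; the carbocation has an empty p orbital — every position has a p orbital, so the cyclic π system is continuous.
Adding the contributions, 5 × 2 = 10 from the double-bond units + 0 from the CH(+) atom = 10.

10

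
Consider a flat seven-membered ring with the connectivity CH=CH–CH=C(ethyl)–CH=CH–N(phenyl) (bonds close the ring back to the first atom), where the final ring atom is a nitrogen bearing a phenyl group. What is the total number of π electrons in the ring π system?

All ring atoms are sp² and supply a p orbital to the ring (the double-bond atoms are sp², each contributing one p electron; the pyrrole-type nitrogen donates its lone pair from the p orbital); the conjugation is uninterrupted.
Counting π electrons: 3 × 2 = 6 from the double-bond units + 2 from the N(phenyl) atom = 8.

8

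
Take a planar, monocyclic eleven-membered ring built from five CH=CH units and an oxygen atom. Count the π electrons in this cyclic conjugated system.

12

The p orbitals form a continuous loop: each doubly-bonded ring atom is sp² with one p-orbital electron; the oxygen donates one lone pair from its p orbital. The ring is fully conjugated.
Counting π electrons: 5 × 2 = 10 from the double-bond units + 2 from the O atom = 12.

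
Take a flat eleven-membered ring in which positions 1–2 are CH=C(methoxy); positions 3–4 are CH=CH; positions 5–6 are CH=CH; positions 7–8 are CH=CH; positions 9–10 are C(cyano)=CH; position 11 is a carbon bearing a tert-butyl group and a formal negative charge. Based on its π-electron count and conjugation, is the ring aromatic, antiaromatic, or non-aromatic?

The p orbitals form a continuous loop: each doubly-bonded ring atom is sp² with one p-orbital electron; the carbanion's lone pair occupies the p orbital. The ring is fully conjugated.
Counting π electrons: 5 × 2 = 10 from the double-bond units + 2 from the C(tert-butyl)(-) atom = 12.
With 12 = 4·3 π electrons, Hückel's rule classifies the planar ring as antiaromatic.

Antiaromatic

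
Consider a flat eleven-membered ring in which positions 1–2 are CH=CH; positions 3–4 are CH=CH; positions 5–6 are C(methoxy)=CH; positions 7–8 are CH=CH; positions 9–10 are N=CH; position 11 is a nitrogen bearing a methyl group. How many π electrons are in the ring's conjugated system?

The p orbitals form a continuous loop: every atom in a ring double bond is sp² and brings one electron to the p orbital; each =N– nitrogen is pyridine-type (lone pair in the sp² plane, one electron in the p orbital); the pyrrole-type nitrogen donates its lone pair from the p orbital. The ring is fully conjugated.
Adding the contributions, 5 × 2 = 10 from the double-bond units + 2 from the N(methyl) atom = 12.

12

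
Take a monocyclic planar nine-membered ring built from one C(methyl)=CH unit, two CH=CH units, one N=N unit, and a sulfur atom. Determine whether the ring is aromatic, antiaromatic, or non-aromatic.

Check conjugation: each doubly-bonded ring atom is sp² with one p-orbital electron; each =N– nitrogen is pyridine-type (lone pair in the sp² plane, one electron in the p orbital); the sulfur donates one lone pair from its p orbital — every position has a p orbital, so the cyclic π system is continuous.
Tallying contributions gives 4 × 2 = 8 from the double-bond units + 2 from the S atom = 10.
That gives a 4n+2 count (10, n = 2).

Aromatic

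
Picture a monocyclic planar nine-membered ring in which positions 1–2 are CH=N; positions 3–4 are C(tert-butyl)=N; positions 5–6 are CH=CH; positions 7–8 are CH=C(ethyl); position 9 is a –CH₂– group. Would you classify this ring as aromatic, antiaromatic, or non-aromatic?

Non-aromatic

At the CH2 position, the tetrahedral CH₂ carbon is sp³ and has no p orbital in the ring π system; the ring's p-orbital overlap is broken there.
Without a continuous loop of overlapping p orbitals the Hückel electron count never comes into play.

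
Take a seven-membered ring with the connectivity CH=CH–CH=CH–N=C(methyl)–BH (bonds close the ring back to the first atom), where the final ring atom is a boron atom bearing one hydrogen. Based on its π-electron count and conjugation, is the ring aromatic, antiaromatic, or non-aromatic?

Aromatic

The p orbitals form a continuous loop: the double-bond atoms are sp², each contributing one p electron; each =N– nitrogen is pyridine-type (lone pair in the sp² plane, one electron in the p orbital); the boron has an empty p orbital. The ring is fully conjugated.
Tallying contributions gives 3 × 2 = 6 from the double-bond units + 0 from the BH atom = 6.
With 6 π electrons (n = 1), the Hückel 4n+2 condition holds.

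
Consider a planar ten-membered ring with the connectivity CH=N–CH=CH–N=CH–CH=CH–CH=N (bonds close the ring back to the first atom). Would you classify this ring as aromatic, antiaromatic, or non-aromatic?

Aromatic

Check conjugation: every atom in a ring double bond is sp² and brings one electron to the p orbital; the doubly-bonded nitrogens are pyridine-type — their lone pairs lie in the ring plane, leaving one electron in the p orbital — every position has a p orbital, so the cyclic π system is continuous.
π-electron count: 5 × 2 = 10 from the 5 double-bond units.
That gives a 4n+2 count (10, n = 2).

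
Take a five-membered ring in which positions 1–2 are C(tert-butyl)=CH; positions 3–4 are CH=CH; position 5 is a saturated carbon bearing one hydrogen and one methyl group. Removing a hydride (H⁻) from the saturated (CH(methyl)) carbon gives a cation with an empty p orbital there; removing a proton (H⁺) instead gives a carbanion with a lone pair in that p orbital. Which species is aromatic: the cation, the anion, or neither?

The anion

In both ions every ring atom is sp² and contributes a p orbital, so both rings are fully conjugated.
Cation: 2 × 2 + 0 = 4 π electrons → 4(1), antiaromatic.
Anion: 2 × 2 + 2 = 6 π electrons → 4(1)+2, aromatic.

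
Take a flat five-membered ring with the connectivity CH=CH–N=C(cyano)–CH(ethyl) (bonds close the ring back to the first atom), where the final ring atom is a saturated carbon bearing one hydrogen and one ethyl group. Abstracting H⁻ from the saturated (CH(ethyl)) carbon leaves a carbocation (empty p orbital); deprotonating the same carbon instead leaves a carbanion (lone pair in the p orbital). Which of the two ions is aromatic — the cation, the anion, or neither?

The anion

In either ion the ring is fully conjugated: every atom, including the new sp² carbon, supplies a p orbital.
Cation: 2 × 2 + 0 = 4 π electrons → 4(1), antiaromatic.
Anion: 2 × 2 + 2 = 6 π electrons → 4(1)+2, aromatic.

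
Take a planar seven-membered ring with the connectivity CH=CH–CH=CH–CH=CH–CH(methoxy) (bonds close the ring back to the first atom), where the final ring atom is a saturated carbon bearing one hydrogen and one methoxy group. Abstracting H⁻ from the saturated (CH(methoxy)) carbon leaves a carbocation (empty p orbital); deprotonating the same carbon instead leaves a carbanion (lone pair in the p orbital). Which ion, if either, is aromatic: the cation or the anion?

Both ions have a continuous loop of p orbitals — each ring atom is sp².
Cation: 3 × 2 + 0 = 6 π electrons → 4(1)+2, aromatic.
Anion: 3 × 2 + 2 = 8 π electrons → 4(2), antiaromatic.

The cation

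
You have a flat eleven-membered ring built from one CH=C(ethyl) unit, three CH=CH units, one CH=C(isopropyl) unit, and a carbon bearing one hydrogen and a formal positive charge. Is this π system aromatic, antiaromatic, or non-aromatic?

Every ring atom contributes a p orbital perpendicular to the ring (the double-bond atoms are sp², each contributing one p electron; the carbocation has an empty p orbital), so the π system is cyclic and fully conjugated.
Counting π electrons: 5 × 2 = 10 from the double-bond units + 0 from the CH(+) atom = 10.
Since 10 = 4·2 + 2, the ring meets the 4n+2 criterion.

Aromatic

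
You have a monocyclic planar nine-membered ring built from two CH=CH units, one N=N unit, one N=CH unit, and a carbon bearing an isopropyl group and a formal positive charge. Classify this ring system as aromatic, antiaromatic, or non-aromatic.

Antiaromatic

Every ring atom contributes a p orbital perpendicular to the ring (each doubly-bonded ring atom is sp² with one p-orbital electron; each =N– nitrogen is pyridine-type (lone pair in the sp² plane, one electron in the p orbital); the carbocation has an empty p orbital), so the π system is cyclic and fully conjugated.
π-electron count: 4 × 2 = 8 from the double-bond units + 0 from the C(isopropyl)(+) atom = 8.
With 8 = 4·2 π electrons, Hückel's rule classifies the planar ring as antiaromatic.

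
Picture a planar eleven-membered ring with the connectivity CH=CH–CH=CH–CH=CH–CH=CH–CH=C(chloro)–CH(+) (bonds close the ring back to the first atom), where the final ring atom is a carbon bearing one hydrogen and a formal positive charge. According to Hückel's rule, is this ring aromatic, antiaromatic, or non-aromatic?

The p orbitals form a continuous loop: each doubly-bonded ring atom is sp² with one p-orbital electron; the carbocation has an empty p orbital. The ring is fully conjugated.
Counting π electrons: 5 × 2 = 10 from the double-bond units + 0 from the CH(+) atom = 10.
That gives a 4n+2 count (10, n = 2).

Aromatic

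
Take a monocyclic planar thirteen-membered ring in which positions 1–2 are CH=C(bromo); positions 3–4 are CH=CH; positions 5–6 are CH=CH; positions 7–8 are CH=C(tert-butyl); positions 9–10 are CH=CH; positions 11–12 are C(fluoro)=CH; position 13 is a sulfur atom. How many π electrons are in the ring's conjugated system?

Check conjugation: each doubly-bonded ring atom is sp² with one p-orbital electron; the sulfur donates one lone pair from its p orbital — every position has a p orbital, so the cyclic π system is continuous.
Adding the contributions, 6 × 2 = 12 from the double-bond units + 2 from the S atom = 14.

14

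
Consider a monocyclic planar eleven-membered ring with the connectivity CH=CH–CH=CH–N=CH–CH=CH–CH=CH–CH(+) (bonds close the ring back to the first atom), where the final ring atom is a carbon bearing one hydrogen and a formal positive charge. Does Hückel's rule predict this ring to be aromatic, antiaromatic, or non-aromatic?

Aromatic

All ring atoms are sp² and supply a p orbital to the ring (every atom in a ring double bond is sp² and brings one electron to the p orbital; the doubly-bonded nitrogens are pyridine-type — their lone pairs lie in the ring plane, leaving one electron in the p orbital; the carbocation has an empty p orbital); the conjugation is uninterrupted.
Tallying contributions gives 5 × 2 = 10 from the double-bond units + 0 from the CH(+) atom = 10.
10 = 4(2) + 2, which satisfies Hückel's 4n+2 rule.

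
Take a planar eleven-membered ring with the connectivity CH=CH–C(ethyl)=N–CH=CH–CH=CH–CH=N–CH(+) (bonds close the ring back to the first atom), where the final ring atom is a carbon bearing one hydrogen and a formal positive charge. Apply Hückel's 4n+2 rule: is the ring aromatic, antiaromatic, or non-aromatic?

Aromatic

All ring atoms are sp² and supply a p orbital to the ring (every atom in a ring double bond is sp² and brings one electron to the p orbital; each =N– nitrogen is pyridine-type (lone pair in the sp² plane, one electron in the p orbital); the carbocation has an empty p orbital); the conjugation is uninterrupted.
π-electron count: 5 × 2 = 10 from the double-bond units + 0 from the CH(+) atom = 10.
With 10 π electrons (n = 2), the Hückel 4n+2 condition holds.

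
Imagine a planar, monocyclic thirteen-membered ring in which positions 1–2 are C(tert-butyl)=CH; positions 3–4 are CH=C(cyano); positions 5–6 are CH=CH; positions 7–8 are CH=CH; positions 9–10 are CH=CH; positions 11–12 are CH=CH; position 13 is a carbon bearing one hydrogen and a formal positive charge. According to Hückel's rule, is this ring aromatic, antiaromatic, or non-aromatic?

Antiaromatic

Every ring atom contributes a p orbital perpendicular to the ring (the double-bond atoms are sp², each contributing one p electron; the carbocation has an empty p orbital), so the π system is cyclic and fully conjugated.
π-electron count: 6 × 2 = 12 from the double-bond units + 0 from the CH(+) atom = 12.
12 is a 4n count (n = 3), so the planar conjugated ring is antiaromatic.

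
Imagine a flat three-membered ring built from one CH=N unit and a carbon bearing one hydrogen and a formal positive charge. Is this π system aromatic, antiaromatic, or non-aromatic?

Every ring atom contributes a p orbital perpendicular to the ring (every atom in a ring double bond is sp² and brings one electron to the p orbital; the doubly-bonded nitrogens are pyridine-type — their lone pairs lie in the ring plane, leaving one electron in the p orbital; the carbocation has an empty p orbital), so the π system is cyclic and fully conjugated.
Counting π electrons: 1 × 2 = 2 from the double-bond unit + 0 from the CH(+) atom = 2.
Since 2 = 4·0 + 2, the ring meets the 4n+2 criterion.

Aromatic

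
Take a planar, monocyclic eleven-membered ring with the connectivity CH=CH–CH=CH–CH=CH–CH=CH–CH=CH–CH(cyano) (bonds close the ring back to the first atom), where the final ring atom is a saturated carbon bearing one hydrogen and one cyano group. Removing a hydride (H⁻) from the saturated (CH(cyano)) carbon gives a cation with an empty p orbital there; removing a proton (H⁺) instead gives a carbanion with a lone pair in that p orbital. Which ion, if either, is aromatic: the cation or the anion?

The cation

In either ion the ring is fully conjugated: every atom, including the new sp² carbon, supplies a p orbital.
Cation: 5 × 2 + 0 = 10 π electrons → 4(2)+2, aromatic.
Anion: 5 × 2 + 2 = 12 π electrons → 4(3), antiaromatic.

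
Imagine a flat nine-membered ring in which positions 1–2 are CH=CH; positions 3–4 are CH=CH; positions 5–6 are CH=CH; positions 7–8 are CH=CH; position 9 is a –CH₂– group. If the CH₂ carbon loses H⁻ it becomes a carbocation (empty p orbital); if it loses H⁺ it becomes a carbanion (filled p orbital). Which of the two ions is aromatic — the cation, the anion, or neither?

The anion

In both ions every ring atom is sp² and contributes a p orbital, so both rings are fully conjugated.
Cation: 4 × 2 + 0 = 8 π electrons → 4(2), antiaromatic.
Anion: 4 × 2 + 2 = 10 π electrons → 4(2)+2, aromatic.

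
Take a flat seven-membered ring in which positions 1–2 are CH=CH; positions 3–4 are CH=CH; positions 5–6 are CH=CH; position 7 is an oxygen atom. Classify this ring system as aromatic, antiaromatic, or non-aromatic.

The p orbitals form a continuous loop: the double-bond atoms are sp², each contributing one p electron; the oxygen donates one lone pair from its p orbital. The ring is fully conjugated.
Tallying contributions gives 3 × 2 = 6 from the double-bond units + 2 from the O atom = 8.
With 8 = 4·2 π electrons, Hückel's rule classifies the planar ring as antiaromatic.

Antiaromatic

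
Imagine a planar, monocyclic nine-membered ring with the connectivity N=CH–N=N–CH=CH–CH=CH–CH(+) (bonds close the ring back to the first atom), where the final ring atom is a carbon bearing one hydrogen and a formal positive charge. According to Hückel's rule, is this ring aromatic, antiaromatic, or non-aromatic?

The p orbitals form a continuous loop: the double-bond atoms are sp², each contributing one p electron; each sp² =N– keeps its lone pair in-plane and puts one electron into the π system; the carbocation has an empty p orbital. The ring is fully conjugated.
Tallying contributions gives 4 × 2 = 8 from the double-bond units + 0 from the CH(+) atom = 8.
8 is a 4n count (n = 2), so the planar conjugated ring is antiaromatic.

Antiaromatic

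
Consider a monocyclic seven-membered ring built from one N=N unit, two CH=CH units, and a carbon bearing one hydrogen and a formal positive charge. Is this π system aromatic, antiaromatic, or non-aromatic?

Aromatic

Check conjugation: every atom in a ring double bond is sp² and brings one electron to the p orbital; each =N– nitrogen is pyridine-type (lone pair in the sp² plane, one electron in the p orbital); the carbocation has an empty p orbital — every position has a p orbital, so the cyclic π system is continuous.
π-electron count: 3 × 2 = 6 from the double-bond units + 0 from the CH(+) atom = 6.
With 6 π electrons (n = 1), the Hückel 4n+2 condition holds.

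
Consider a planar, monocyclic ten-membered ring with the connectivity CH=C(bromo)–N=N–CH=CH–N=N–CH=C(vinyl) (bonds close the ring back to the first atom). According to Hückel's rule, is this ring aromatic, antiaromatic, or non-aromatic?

Aromatic

The p orbitals form a continuous loop: each doubly-bonded ring atom is sp² with one p-orbital electron; each =N– nitrogen is pyridine-type (lone pair in the sp² plane, one electron in the p orbital). The ring is fully conjugated.
Tallying contributions gives 5 × 2 = 10 from the 5 double-bond units.
10 = 4(2) + 2, which satisfies Hückel's 4n+2 rule.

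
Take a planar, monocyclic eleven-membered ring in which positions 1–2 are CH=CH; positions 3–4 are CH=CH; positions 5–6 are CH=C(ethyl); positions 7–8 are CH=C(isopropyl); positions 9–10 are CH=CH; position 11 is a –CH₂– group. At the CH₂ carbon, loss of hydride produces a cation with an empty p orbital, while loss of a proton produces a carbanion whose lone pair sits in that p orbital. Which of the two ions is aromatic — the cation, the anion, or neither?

In both ions every ring atom is sp² and contributes a p orbital, so both rings are fully conjugated.
Cation: 5 × 2 + 0 = 10 π electrons → 4(2)+2, aromatic.
Anion: 5 × 2 + 2 = 12 π electrons → 4(3), antiaromatic.

The cation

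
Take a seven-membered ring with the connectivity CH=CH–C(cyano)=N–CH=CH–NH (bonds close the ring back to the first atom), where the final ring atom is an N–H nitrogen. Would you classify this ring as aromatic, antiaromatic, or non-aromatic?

Antiaromatic

Every ring atom contributes a p orbital perpendicular to the ring (every atom in a ring double bond is sp² and brings one electron to the p orbital; each sp² =N– keeps its lone pair in-plane and puts one electron into the π system; the pyrrole-type nitrogen donates its lone pair from the p orbital), so the π system is cyclic and fully conjugated.
Adding the contributions, 3 × 2 = 6 from the double-bond units + 2 from the NH atom = 8.
8 is a 4n count (n = 2), so the planar conjugated ring is antiaromatic.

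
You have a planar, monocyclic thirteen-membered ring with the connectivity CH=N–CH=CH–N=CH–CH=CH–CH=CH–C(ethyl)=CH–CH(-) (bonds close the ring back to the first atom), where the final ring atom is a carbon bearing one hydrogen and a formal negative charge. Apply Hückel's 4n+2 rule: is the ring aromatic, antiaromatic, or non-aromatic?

Aromatic

Every ring atom contributes a p orbital perpendicular to the ring (each doubly-bonded ring atom is sp² with one p-orbital electron; the doubly-bonded nitrogens are pyridine-type — their lone pairs lie in the ring plane, leaving one electron in the p orbital; the carbanion's lone pair occupies the p orbital), so the π system is cyclic and fully conjugated.
Adding the contributions, 6 × 2 = 12 from the double-bond units + 2 from the CH(-) atom = 14.
Since 14 = 4·3 + 2, the ring meets the 4n+2 criterion.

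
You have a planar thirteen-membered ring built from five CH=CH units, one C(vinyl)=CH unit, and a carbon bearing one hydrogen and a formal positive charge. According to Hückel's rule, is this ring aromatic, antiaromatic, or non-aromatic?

Antiaromatic

The p orbitals form a continuous loop: every atom in a ring double bond is sp² and brings one electron to the p orbital; the carbocation has an empty p orbital. The ring is fully conjugated.
π-electron count: 6 × 2 = 12 from the double-bond units + 0 from the CH(+) atom = 12.
12 is a 4n count (n = 3), so the planar conjugated ring is antiaromatic.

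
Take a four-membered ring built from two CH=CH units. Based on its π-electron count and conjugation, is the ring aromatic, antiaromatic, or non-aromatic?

Antiaromatic

Check conjugation: every atom in a ring double bond is sp² and brings one electron to the p orbital — every position has a p orbital, so the cyclic π system is continuous.
Counting π electrons: 2 × 2 = 4 from the 2 double-bond units.
4 = 4(1); a planar, fully conjugated 4n system is antiaromatic.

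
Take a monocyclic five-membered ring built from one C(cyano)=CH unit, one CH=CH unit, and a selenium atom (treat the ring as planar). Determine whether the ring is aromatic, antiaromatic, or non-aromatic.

All ring atoms are sp² and supply a p orbital to the ring (each doubly-bonded ring atom is sp² with one p-orbital electron; the selenium donates one lone pair from its p orbital); the conjugation is uninterrupted.
Tallying contributions gives 2 × 2 = 4 from the double-bond units + 2 from the Se atom = 6.
That gives a 4n+2 count (6, n = 1).

Aromatic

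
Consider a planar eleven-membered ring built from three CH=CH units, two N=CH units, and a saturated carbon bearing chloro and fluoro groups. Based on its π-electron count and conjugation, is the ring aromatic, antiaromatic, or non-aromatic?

Non-aromatic

At the C(chloro)(fluoro) position, that saturated carbon is sp³ and has no p orbital in the ring π system; the ring's p-orbital overlap is broken there.
A ring that is not fully conjugated cannot be aromatic or antiaromatic regardless of its π-electron count.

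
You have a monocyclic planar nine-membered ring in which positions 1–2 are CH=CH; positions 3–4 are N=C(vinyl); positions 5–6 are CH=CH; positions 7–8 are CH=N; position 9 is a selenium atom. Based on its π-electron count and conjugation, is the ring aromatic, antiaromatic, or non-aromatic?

Check conjugation: every atom in a ring double bond is sp² and brings one electron to the p orbital; the doubly-bonded nitrogens are pyridine-type — their lone pairs lie in the ring plane, leaving one electron in the p orbital; the selenium donates one lone pair from its p orbital — every position has a p orbital, so the cyclic π system is continuous.
Adding the contributions, 4 × 2 = 8 from the double-bond units + 2 from the Se atom = 10.
With 10 π electrons (n = 2), the Hückel 4n+2 condition holds.

Aromatic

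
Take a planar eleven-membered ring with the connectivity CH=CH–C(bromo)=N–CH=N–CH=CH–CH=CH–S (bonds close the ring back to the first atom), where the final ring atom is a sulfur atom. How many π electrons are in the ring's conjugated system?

12

The p orbitals form a continuous loop: each doubly-bonded ring atom is sp² with one p-orbital electron; each =N– nitrogen is pyridine-type (lone pair in the sp² plane, one electron in the p orbital); the sulfur donates one lone pair from its p orbital. The ring is fully conjugated.
π-electron count: 5 × 2 = 10 from the double-bond units + 2 from the S atom = 12.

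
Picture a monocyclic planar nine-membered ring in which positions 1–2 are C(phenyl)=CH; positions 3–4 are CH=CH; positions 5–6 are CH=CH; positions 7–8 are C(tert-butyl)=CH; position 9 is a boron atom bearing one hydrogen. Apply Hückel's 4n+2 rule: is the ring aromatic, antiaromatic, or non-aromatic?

Antiaromatic

Check conjugation: every atom in a ring double bond is sp² and brings one electron to the p orbital; the boron has an empty p orbital — every position has a p orbital, so the cyclic π system is continuous.
π-electron count: 4 × 2 = 8 from the double-bond units + 0 from the BH atom = 8.
With 8 = 4·2 π electrons, Hückel's rule classifies the planar ring as antiaromatic.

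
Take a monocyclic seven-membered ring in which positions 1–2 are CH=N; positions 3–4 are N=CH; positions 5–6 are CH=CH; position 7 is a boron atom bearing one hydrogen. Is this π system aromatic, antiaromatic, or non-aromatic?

Aromatic

Every ring atom contributes a p orbital perpendicular to the ring (every atom in a ring double bond is sp² and brings one electron to the p orbital; each sp² =N– keeps its lone pair in-plane and puts one electron into the π system; the boron has an empty p orbital), so the π system is cyclic and fully conjugated.
Tallying contributions gives 3 × 2 = 6 from the double-bond units + 0 from the BH atom = 6.
6 = 4(1) + 2, which satisfies Hückel's 4n+2 rule.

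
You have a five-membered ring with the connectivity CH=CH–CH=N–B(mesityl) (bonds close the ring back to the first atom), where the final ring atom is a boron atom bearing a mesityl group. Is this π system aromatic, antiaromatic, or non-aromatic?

Check conjugation: every atom in a ring double bond is sp² and brings one electron to the p orbital; each =N– nitrogen is pyridine-type (lone pair in the sp² plane, one electron in the p orbital); the boron has an empty p orbital — every position has a p orbital, so the cyclic π system is continuous.
π-electron count: 2 × 2 = 4 from the double-bond units + 0 from the B(mesityl) atom = 4.
With 4 = 4·1 π electrons, Hückel's rule classifies the planar ring as antiaromatic.

Antiaromatic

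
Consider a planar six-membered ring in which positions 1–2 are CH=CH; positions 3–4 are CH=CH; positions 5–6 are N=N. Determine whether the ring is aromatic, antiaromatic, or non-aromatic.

Check conjugation: each doubly-bonded ring atom is sp² with one p-orbital electron; each sp² =N– keeps its lone pair in-plane and puts one electron into the π system — every position has a p orbital, so the cyclic π system is continuous.
Tallying contributions gives 3 × 2 = 6 from the 3 double-bond units.
Since 6 = 4·1 + 2, the ring meets the 4n+2 criterion.

Aromatic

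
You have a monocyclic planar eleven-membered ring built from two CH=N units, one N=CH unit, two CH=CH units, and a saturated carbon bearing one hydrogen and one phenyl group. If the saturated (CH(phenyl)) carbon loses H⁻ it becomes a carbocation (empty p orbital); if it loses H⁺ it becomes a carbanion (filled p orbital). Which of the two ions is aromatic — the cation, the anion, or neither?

The cation

Both ions have a continuous loop of p orbitals — each ring atom is sp².
Cation: 5 × 2 + 0 = 10 π electrons → 4(2)+2, aromatic.
Anion: 5 × 2 + 2 = 12 π electrons → 4(3), antiaromatic.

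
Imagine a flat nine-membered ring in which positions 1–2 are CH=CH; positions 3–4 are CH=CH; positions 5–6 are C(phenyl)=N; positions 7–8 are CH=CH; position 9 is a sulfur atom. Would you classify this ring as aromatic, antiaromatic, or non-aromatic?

Aromatic

All ring atoms are sp² and supply a p orbital to the ring (each doubly-bonded ring atom is sp² with one p-orbital electron; each =N– nitrogen is pyridine-type (lone pair in the sp² plane, one electron in the p orbital); the sulfur donates one lone pair from its p orbital); the conjugation is uninterrupted.
Tallying contributions gives 4 × 2 = 8 from the double-bond units + 2 from the S atom = 10.
With 10 π electrons (n = 2), the Hückel 4n+2 condition holds.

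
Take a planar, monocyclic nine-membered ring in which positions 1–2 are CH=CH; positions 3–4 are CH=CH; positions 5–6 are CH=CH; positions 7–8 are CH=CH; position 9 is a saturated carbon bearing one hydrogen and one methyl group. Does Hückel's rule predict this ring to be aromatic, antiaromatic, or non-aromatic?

Non-aromatic

The CH(methyl) carbon is saturated: that saturated carbon is sp³ and has no p orbital in the ring π system. Conjugation is not continuous around the ring.
Hückel's rule only applies to fully conjugated rings, so this one is simply non-aromatic.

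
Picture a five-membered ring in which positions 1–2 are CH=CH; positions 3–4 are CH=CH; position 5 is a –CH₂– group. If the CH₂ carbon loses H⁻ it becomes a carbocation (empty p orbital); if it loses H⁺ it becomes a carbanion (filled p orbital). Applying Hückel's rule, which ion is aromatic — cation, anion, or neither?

In either ion the ring is fully conjugated: every atom, including the new sp² carbon, supplies a p orbital.
Cation: 2 × 2 + 0 = 4 π electrons → 4(1), antiaromatic.
Anion: 2 × 2 + 2 = 6 π electrons → 4(1)+2, aromatic.

The anion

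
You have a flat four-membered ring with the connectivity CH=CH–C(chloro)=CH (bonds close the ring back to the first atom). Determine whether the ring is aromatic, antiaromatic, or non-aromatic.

The p orbitals form a continuous loop: each doubly-bonded ring atom is sp² with one p-orbital electron. The ring is fully conjugated.
Adding the contributions, 2 × 2 = 4 from the 2 double-bond units.
A 4n π count (4, n = 1) in a planar conjugated ring means antiaromatic.

Antiaromatic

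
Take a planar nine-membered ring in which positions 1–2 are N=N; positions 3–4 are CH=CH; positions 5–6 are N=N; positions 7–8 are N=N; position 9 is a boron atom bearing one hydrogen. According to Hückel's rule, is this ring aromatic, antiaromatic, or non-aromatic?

Every ring atom contributes a p orbital perpendicular to the ring (the double-bond atoms are sp², each contributing one p electron; each sp² =N– keeps its lone pair in-plane and puts one electron into the π system; the boron has an empty p orbital), so the π system is cyclic and fully conjugated.
Adding the contributions, 4 × 2 = 8 from the double-bond units + 0 from the BH atom = 8.
A 4n π count (8, n = 2) in a planar conjugated ring means antiaromatic.

Antiaromatic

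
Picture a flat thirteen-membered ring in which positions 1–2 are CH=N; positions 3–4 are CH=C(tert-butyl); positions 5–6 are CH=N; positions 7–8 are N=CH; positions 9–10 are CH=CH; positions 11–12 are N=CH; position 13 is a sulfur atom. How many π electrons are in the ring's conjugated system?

The p orbitals form a continuous loop: each doubly-bonded ring atom is sp² with one p-orbital electron; each =N– nitrogen is pyridine-type (lone pair in the sp² plane, one electron in the p orbital); the sulfur donates one lone pair from its p orbital. The ring is fully conjugated.
Counting π electrons: 6 × 2 = 12 from the double-bond units + 2 from the S atom = 14.

14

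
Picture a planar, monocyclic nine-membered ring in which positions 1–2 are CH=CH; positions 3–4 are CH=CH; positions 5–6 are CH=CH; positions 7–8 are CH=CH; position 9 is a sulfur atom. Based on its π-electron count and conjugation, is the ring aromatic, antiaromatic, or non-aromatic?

Aromatic

All ring atoms are sp² and supply a p orbital to the ring (each doubly-bonded ring atom is sp² with one p-orbital electron; the sulfur donates one lone pair from its p orbital); the conjugation is uninterrupted.
Tallying contributions gives 4 × 2 = 8 from the double-bond units + 2 from the S atom = 10.
Since 10 = 4·2 + 2, the ring meets the 4n+2 criterion.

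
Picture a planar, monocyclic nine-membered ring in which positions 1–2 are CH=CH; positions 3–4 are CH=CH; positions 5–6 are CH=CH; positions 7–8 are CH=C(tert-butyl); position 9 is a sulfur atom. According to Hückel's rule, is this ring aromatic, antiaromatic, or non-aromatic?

Every ring atom contributes a p orbital perpendicular to the ring (each doubly-bonded ring atom is sp² with one p-orbital electron; the sulfur donates one lone pair from its p orbital), so the π system is cyclic and fully conjugated.
π-electron count: 4 × 2 = 8 from the double-bond units + 2 from the S atom = 10.
With 10 π electrons (n = 2), the Hückel 4n+2 condition holds.

Aromatic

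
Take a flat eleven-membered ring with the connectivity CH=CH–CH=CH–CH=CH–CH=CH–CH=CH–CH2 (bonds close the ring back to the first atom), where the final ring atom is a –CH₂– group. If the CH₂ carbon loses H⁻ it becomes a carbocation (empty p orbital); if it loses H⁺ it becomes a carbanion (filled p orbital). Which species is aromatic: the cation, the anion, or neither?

In both ions every ring atom is sp² and contributes a p orbital, so both rings are fully conjugated.
Cation: 5 × 2 + 0 = 10 π electrons → 4(2)+2, aromatic.
Anion: 5 × 2 + 2 = 12 π electrons → 4(3), antiaromatic.

The cation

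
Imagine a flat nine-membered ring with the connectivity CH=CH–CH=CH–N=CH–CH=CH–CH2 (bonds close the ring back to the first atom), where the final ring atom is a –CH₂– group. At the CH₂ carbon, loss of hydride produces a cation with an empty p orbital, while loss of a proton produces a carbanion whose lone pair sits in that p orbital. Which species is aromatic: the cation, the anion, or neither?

The anion

Both ions have a continuous loop of p orbitals — each ring atom is sp².
Cation: 4 × 2 + 0 = 8 π electrons → 4(2), antiaromatic.
Anion: 4 × 2 + 2 = 10 π electrons → 4(2)+2, aromatic.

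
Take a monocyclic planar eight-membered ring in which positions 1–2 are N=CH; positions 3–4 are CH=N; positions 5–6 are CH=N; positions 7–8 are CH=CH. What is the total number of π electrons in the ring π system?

8

All ring atoms are sp² and supply a p orbital to the ring (the double-bond atoms are sp², each contributing one p electron; the doubly-bonded nitrogens are pyridine-type — their lone pairs lie in the ring plane, leaving one electron in the p orbital); the conjugation is uninterrupted.
Adding the contributions, 4 × 2 = 8 from the 4 double-bond units.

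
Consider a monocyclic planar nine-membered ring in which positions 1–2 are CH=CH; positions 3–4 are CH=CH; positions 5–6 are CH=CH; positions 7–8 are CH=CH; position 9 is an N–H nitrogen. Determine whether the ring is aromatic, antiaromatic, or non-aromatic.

All ring atoms are sp² and supply a p orbital to the ring (the double-bond atoms are sp², each contributing one p electron; the pyrrole-type nitrogen donates its lone pair from the p orbital); the conjugation is uninterrupted.
Adding the contributions, 4 × 2 = 8 from the double-bond units + 2 from the NH atom = 10.
10 = 4(2) + 2, which satisfies Hückel's 4n+2 rule.

Aromatic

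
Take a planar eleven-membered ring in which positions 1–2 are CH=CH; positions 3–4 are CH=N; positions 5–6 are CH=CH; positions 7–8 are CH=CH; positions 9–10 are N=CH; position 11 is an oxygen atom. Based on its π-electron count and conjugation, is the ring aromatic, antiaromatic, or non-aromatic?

Every ring atom contributes a p orbital perpendicular to the ring (the double-bond atoms are sp², each contributing one p electron; the doubly-bonded nitrogens are pyridine-type — their lone pairs lie in the ring plane, leaving one electron in the p orbital; the oxygen donates one lone pair from its p orbital), so the π system is cyclic and fully conjugated.
Tallying contributions gives 5 × 2 = 10 from the double-bond units + 2 from the O atom = 12.
12 = 4(3); a planar, fully conjugated 4n system is antiaromatic.

Antiaromatic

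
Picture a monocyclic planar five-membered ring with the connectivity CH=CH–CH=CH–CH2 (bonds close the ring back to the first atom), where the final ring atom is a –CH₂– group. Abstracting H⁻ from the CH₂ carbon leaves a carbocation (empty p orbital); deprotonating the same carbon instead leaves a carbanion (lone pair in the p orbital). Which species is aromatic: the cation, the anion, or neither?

Once that carbon is sp², every ring atom has a p orbital and both ions are fully conjugated.
Cation: 2 × 2 + 0 = 4 π electrons → 4(1), antiaromatic.
Anion: 2 × 2 + 2 = 6 π electrons → 4(1)+2, aromatic.

The anion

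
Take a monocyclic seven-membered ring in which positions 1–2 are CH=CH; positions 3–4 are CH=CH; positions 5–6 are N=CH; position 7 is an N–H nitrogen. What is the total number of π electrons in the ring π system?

8

Every ring atom contributes a p orbital perpendicular to the ring (every atom in a ring double bond is sp² and brings one electron to the p orbital; each =N– nitrogen is pyridine-type (lone pair in the sp² plane, one electron in the p orbital); the pyrrole-type nitrogen donates its lone pair from the p orbital), so the π system is cyclic and fully conjugated.
Tallying contributions gives 3 × 2 = 6 from the double-bond units + 2 from the NH atom = 8.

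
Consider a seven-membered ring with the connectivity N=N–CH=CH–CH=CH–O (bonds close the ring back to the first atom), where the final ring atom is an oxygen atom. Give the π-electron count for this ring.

8

Every ring atom contributes a p orbital perpendicular to the ring (every atom in a ring double bond is sp² and brings one electron to the p orbital; the doubly-bonded nitrogens are pyridine-type — their lone pairs lie in the ring plane, leaving one electron in the p orbital; the oxygen donates one lone pair from its p orbital), so the π system is cyclic and fully conjugated.
Adding the contributions, 3 × 2 = 6 from the double-bond units + 2 from the O atom = 8.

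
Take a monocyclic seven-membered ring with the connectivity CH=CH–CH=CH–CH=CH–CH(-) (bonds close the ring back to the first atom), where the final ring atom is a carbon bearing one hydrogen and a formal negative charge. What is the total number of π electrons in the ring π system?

The p orbitals form a continuous loop: each doubly-bonded ring atom is sp² with one p-orbital electron; the carbanion's lone pair occupies the p orbital. The ring is fully conjugated.
π-electron count: 3 × 2 = 6 from the double-bond units + 2 from the CH(-) atom = 8.
(The species described is the cycloheptatrienyl anion.)

8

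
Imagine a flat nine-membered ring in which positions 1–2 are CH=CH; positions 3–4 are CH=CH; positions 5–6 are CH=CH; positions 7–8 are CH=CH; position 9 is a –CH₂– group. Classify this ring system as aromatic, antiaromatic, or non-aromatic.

Non-aromatic

At the CH2 position, the tetrahedral CH₂ carbon is sp³ and has no p orbital in the ring π system; the ring's p-orbital overlap is broken there.
Broken conjugation rules out both aromaticity and antiaromaticity.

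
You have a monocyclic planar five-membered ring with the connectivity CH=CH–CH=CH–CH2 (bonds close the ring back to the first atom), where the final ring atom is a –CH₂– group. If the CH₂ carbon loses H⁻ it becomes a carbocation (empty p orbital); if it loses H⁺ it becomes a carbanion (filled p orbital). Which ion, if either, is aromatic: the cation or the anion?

In both ions every ring atom is sp² and contributes a p orbital, so both rings are fully conjugated.
Cation: 2 × 2 + 0 = 4 π electrons → 4(1), antiaromatic.
Anion: 2 × 2 + 2 = 6 π electrons → 4(1)+2, aromatic.

The anion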